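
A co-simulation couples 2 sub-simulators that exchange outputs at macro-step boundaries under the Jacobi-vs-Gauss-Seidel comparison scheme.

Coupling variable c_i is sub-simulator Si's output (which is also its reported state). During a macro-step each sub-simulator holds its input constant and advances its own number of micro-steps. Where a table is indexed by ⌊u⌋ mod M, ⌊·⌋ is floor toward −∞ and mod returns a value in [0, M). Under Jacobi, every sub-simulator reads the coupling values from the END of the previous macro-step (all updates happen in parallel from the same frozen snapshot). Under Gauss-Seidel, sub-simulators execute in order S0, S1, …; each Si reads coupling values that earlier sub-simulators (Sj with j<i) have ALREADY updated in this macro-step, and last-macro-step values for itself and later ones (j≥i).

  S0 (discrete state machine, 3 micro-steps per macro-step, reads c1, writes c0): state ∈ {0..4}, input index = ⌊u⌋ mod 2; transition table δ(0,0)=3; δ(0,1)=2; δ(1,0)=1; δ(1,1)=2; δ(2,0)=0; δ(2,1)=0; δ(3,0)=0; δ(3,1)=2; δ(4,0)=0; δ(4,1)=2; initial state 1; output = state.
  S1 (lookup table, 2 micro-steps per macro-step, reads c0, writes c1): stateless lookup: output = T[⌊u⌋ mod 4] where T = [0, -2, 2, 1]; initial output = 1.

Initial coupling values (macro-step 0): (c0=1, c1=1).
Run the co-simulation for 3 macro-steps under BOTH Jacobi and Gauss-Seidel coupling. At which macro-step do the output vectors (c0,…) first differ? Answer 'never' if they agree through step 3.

first divergence at macro-step: 1

[Jacobi] macro 1: S0 reads c1=1 → after 3×micro: 2; S1 reads c0=1 → after 2×micro: -2 ⇒ (c0=2, c1=-2)
[Jacobi] macro 2: S0 reads c1=-2 → after 3×micro: 0; S1 reads c0=2 → after 2×micro: 2 ⇒ (c0=0, c1=2)
[Jacobi] macro 3: S0 reads c1=2 → after 3×micro: 3; S1 reads c0=0 → after 2×micro: 0 ⇒ (c0=3, c1=0)
[Gauss-Seidel] macro 1: S0 reads c1=1 → after 3×micro: 2; S1 reads c0=2 → after 2×micro: 2 ⇒ (c0=2, c1=2)
[Gauss-Seidel] macro 2: S0 reads c1=2 → after 3×micro: 0; S1 reads c0=0 → after 2×micro: 0 ⇒ (c0=0, c1=0)
[Gauss-Seidel] macro 3: S0 reads c1=0 → after 3×micro: 3; S1 reads c0=3 → after 2×micro: 1 ⇒ (c0=3, c1=1)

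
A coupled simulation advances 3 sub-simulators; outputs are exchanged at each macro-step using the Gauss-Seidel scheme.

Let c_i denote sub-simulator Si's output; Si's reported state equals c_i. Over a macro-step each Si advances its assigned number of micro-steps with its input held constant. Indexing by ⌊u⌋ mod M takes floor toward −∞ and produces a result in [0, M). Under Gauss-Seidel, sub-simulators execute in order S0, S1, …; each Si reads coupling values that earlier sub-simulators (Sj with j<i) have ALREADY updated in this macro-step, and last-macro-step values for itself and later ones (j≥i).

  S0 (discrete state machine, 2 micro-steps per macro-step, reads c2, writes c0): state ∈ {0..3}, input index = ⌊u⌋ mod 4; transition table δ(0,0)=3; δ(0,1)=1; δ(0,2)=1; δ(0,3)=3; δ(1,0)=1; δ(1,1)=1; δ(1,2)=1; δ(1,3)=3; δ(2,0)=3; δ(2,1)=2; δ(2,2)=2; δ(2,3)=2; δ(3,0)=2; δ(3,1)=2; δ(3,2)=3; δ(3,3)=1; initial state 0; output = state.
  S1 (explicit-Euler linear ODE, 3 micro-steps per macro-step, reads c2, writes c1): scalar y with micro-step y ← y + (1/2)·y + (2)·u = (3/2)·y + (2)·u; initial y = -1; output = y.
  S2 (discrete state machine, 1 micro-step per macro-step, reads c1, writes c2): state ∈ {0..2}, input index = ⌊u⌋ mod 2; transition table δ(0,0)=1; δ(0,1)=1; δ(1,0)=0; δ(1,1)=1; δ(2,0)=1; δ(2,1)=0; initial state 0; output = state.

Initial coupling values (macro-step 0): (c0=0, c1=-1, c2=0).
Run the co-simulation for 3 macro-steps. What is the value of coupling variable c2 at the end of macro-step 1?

c2 at macro-step 1 = 1

macro 1: S0 reads c2=0 → after 2×micro: 2; S1 reads c2=0 → after 3×micro: -27/8; S2 reads c1=-27/8 → after 1×micro: 1 ⇒ (c0=2, c1=-27/8, c2=1)
macro 2: S0 reads c2=1 → after 2×micro: 2; S1 reads c2=1 → after 3×micro: -121/64; S2 reads c1=-121/64 → after 1×micro: 0 ⇒ (c0=2, c1=-121/64, c2=0)
macro 3: S0 reads c2=0 → after 2×micro: 2; S1 reads c2=0 → after 3×micro: -3267/512; S2 reads c1=-3267/512 → after 1×micro: 1 ⇒ (c0=2, c1=-3267/512, c2=1)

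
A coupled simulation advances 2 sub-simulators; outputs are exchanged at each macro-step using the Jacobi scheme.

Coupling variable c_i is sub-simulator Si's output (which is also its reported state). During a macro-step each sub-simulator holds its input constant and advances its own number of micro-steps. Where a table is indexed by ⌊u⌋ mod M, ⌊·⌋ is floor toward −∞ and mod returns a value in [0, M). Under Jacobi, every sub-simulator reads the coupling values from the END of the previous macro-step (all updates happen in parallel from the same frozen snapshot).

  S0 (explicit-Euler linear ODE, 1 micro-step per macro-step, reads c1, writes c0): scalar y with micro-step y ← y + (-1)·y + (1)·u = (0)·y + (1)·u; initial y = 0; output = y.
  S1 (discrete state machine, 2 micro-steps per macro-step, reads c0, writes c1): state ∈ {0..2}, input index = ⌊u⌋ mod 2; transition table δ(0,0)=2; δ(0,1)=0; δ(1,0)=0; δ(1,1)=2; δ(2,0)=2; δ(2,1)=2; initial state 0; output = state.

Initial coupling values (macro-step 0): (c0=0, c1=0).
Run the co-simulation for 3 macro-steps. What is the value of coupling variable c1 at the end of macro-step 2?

macro 1: S0 reads c1=0 → after 1×micro: 0; S1 reads c0=0 → after 2×micro: 2 ⇒ (c0=0, c1=2)
macro 2: S0 reads c1=2 → after 1×micro: 2; S1 reads c0=0 → after 2×micro: 2 ⇒ (c0=2, c1=2)
macro 3: S0 reads c1=2 → after 1×micro: 2; S1 reads c0=2 → after 2×micro: 2 ⇒ (c0=2, c1=2)

c1 at macro-step 2 = 2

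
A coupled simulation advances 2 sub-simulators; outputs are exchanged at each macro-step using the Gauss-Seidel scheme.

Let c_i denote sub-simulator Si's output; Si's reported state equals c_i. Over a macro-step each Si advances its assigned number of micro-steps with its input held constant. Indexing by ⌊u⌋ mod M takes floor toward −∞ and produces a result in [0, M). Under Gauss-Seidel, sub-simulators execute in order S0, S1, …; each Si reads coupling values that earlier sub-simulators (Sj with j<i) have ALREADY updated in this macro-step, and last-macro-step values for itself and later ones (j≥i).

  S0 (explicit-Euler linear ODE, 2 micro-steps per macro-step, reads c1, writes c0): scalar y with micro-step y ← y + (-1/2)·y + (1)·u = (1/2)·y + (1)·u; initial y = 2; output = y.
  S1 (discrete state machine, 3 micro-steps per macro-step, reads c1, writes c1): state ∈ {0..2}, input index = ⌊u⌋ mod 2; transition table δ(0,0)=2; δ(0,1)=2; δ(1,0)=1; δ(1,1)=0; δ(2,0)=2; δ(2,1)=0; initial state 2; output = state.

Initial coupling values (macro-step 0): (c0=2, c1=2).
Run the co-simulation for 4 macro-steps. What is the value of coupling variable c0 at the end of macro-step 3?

c0 at macro-step 3 = 127/32

macro 1: S0 reads c1=2 → after 2×micro: 7/2; S1 reads c1=2 → after 3×micro: 2 ⇒ (c0=7/2, c1=2)
macro 2: S0 reads c1=2 → after 2×micro: 31/8; S1 reads c1=2 → after 3×micro: 2 ⇒ (c0=31/8, c1=2)
macro 3: S0 reads c1=2 → after 2×micro: 127/32; S1 reads c1=2 → after 3×micro: 2 ⇒ (c0=127/32, c1=2)
macro 4: S0 reads c1=2 → after 2×micro: 511/128; S1 reads c1=2 → after 3×micro: 2 ⇒ (c0=511/128, c1=2)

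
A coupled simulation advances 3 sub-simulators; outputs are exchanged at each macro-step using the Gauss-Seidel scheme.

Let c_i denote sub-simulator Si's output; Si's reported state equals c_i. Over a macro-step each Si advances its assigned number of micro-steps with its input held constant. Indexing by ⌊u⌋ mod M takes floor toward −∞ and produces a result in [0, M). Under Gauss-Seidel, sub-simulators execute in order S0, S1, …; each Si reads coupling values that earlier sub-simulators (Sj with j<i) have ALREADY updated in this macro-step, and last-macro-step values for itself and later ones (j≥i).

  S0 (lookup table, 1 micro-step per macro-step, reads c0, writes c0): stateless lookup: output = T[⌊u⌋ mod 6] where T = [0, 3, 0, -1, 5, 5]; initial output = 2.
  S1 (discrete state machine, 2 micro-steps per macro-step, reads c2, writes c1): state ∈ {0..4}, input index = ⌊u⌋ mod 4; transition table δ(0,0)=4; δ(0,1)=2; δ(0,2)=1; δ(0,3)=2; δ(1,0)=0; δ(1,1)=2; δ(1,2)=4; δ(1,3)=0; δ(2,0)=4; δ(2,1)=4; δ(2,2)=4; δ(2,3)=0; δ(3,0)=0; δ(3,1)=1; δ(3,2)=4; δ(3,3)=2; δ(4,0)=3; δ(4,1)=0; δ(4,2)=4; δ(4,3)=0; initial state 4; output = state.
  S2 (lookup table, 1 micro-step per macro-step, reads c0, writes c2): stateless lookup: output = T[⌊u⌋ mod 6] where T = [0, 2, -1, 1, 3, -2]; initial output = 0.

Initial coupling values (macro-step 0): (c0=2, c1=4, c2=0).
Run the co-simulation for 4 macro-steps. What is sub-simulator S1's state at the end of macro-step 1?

S1 state at macro-step 1 = 0

macro 1: S0 reads c0=2 → after 1×micro: 0; S1 reads c2=0 → after 2×micro: 0; S2 reads c0=0 → after 1×micro: 0 ⇒ (c0=0, c1=0, c2=0)
macro 2: S0 reads c0=0 → after 1×micro: 0; S1 reads c2=0 → after 2×micro: 3; S2 reads c0=0 → after 1×micro: 0 ⇒ (c0=0, c1=3, c2=0)
macro 3: S0 reads c0=0 → after 1×micro: 0; S1 reads c2=0 → after 2×micro: 4; S2 reads c0=0 → after 1×micro: 0 ⇒ (c0=0, c1=4, c2=0)
macro 4: S0 reads c0=0 → after 1×micro: 0; S1 reads c2=0 → after 2×micro: 0; S2 reads c0=0 → after 1×micro: 0 ⇒ (c0=0, c1=0, c2=0)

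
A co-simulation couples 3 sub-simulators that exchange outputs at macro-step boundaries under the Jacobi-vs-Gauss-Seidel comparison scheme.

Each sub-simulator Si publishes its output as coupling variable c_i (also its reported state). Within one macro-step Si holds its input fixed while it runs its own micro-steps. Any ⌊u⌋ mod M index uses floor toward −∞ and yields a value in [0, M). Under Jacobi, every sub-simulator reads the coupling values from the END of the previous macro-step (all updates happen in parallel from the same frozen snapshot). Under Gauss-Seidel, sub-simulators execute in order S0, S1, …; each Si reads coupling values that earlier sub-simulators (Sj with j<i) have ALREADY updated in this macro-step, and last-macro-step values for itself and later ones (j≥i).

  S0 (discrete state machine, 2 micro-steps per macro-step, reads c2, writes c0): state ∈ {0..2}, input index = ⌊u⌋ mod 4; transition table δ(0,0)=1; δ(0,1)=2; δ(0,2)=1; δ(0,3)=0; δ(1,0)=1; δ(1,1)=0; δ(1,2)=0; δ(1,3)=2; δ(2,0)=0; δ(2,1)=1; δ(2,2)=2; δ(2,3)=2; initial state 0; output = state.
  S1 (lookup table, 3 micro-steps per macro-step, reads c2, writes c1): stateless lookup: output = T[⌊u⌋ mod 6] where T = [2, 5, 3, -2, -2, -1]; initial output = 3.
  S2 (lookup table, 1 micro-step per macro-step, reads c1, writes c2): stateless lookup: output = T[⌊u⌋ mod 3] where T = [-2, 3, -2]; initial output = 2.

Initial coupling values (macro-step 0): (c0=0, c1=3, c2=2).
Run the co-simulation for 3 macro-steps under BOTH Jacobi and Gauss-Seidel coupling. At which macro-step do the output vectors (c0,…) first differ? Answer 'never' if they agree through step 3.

[Jacobi] macro 1: S0 reads c2=2 → after 2×micro: 0; S1 reads c2=2 → after 3×micro: 3; S2 reads c1=3 → after 1×micro: -2 ⇒ (c0=0, c1=3, c2=-2)
[Jacobi] macro 2: S0 reads c2=-2 → after 2×micro: 0; S1 reads c2=-2 → after 3×micro: -2; S2 reads c1=3 → after 1×micro: -2 ⇒ (c0=0, c1=-2, c2=-2)
[Jacobi] macro 3: S0 reads c2=-2 → after 2×micro: 0; S1 reads c2=-2 → after 3×micro: -2; S2 reads c1=-2 → after 1×micro: 3 ⇒ (c0=0, c1=-2, c2=3)
[Gauss-Seidel] macro 1: S0 reads c2=2 → after 2×micro: 0; S1 reads c2=2 → after 3×micro: 3; S2 reads c1=3 → after 1×micro: -2 ⇒ (c0=0, c1=3, c2=-2)
[Gauss-Seidel] macro 2: S0 reads c2=-2 → after 2×micro: 0; S1 reads c2=-2 → after 3×micro: -2; S2 reads c1=-2 → after 1×micro: 3 ⇒ (c0=0, c1=-2, c2=3)
[Gauss-Seidel] macro 3: S0 reads c2=3 → after 2×micro: 0; S1 reads c2=3 → after 3×micro: -2; S2 reads c1=-2 → after 1×micro: 3 ⇒ (c0=0, c1=-2, c2=3)

first divergence at macro-step: 2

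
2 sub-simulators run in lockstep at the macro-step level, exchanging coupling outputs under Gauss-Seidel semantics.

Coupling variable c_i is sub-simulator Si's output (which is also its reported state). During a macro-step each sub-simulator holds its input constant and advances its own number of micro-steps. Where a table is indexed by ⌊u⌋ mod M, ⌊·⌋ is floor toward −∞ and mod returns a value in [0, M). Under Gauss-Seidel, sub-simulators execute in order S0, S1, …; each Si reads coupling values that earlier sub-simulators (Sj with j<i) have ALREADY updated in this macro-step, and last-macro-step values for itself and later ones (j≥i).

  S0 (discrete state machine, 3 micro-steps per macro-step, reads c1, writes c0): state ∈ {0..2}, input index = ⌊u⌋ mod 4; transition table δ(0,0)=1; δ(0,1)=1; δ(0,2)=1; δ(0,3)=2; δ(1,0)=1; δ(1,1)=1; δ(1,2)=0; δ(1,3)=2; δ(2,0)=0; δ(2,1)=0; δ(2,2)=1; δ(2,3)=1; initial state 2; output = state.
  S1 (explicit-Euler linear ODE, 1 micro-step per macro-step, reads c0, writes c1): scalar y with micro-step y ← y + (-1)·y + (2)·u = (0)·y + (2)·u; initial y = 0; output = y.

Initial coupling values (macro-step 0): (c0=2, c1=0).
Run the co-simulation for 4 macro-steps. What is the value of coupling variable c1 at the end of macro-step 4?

macro 1: S0 reads c1=0 → after 3×micro: 1; S1 reads c0=1 → after 1×micro: 2 ⇒ (c0=1, c1=2)
macro 2: S0 reads c1=2 → after 3×micro: 0; S1 reads c0=0 → after 1×micro: 0 ⇒ (c0=0, c1=0)
macro 3: S0 reads c1=0 → after 3×micro: 1; S1 reads c0=1 → after 1×micro: 2 ⇒ (c0=1, c1=2)
macro 4: S0 reads c1=2 → after 3×micro: 0; S1 reads c0=0 → after 1×micro: 0 ⇒ (c0=0, c1=0)

c1 at macro-step 4 = 0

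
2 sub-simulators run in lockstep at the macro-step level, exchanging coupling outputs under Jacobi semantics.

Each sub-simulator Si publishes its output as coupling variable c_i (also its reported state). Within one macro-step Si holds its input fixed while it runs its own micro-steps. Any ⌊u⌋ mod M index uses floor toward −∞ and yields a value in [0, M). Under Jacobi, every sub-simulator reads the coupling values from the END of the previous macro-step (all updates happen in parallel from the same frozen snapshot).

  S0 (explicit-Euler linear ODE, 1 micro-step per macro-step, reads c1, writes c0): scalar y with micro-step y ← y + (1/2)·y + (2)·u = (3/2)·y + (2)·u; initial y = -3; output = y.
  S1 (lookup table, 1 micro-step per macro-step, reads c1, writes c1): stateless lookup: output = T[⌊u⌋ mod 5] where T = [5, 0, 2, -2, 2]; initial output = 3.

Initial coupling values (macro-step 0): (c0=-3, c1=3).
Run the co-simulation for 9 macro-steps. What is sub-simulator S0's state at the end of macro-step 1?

S0 state at macro-step 1 = 3/2

macro 1: S0 reads c1=3 → after 1×micro: 3/2; S1 reads c1=3 → after 1×micro: -2 ⇒ (c0=3/2, c1=-2)
macro 2: S0 reads c1=-2 → after 1×micro: -7/4; S1 reads c1=-2 → after 1×micro: -2 ⇒ (c0=-7/4, c1=-2)
macro 3: S0 reads c1=-2 → after 1×micro: -53/8; S1 reads c1=-2 → after 1×micro: -2 ⇒ (c0=-53/8, c1=-2)
macro 4: S0 reads c1=-2 → after 1×micro: -223/16; S1 reads c1=-2 → after 1×micro: -2 ⇒ (c0=-223/16, c1=-2)
macro 5: S0 reads c1=-2 → after 1×micro: -797/32; S1 reads c1=-2 → after 1×micro: -2 ⇒ (c0=-797/32, c1=-2)
macro 6: S0 reads c1=-2 → after 1×micro: -2647/64; S1 reads c1=-2 → after 1×micro: -2 ⇒ (c0=-2647/64, c1=-2)
macro 7: S0 reads c1=-2 → after 1×micro: -8453/128; S1 reads c1=-2 → after 1×micro: -2 ⇒ (c0=-8453/128, c1=-2)
macro 8: S0 reads c1=-2 → after 1×micro: -26383/256; S1 reads c1=-2 → after 1×micro: -2 ⇒ (c0=-26383/256, c1=-2)
macro 9: S0 reads c1=-2 → after 1×micro: -81197/512; S1 reads c1=-2 → after 1×micro: -2 ⇒ (c0=-81197/512, c1=-2)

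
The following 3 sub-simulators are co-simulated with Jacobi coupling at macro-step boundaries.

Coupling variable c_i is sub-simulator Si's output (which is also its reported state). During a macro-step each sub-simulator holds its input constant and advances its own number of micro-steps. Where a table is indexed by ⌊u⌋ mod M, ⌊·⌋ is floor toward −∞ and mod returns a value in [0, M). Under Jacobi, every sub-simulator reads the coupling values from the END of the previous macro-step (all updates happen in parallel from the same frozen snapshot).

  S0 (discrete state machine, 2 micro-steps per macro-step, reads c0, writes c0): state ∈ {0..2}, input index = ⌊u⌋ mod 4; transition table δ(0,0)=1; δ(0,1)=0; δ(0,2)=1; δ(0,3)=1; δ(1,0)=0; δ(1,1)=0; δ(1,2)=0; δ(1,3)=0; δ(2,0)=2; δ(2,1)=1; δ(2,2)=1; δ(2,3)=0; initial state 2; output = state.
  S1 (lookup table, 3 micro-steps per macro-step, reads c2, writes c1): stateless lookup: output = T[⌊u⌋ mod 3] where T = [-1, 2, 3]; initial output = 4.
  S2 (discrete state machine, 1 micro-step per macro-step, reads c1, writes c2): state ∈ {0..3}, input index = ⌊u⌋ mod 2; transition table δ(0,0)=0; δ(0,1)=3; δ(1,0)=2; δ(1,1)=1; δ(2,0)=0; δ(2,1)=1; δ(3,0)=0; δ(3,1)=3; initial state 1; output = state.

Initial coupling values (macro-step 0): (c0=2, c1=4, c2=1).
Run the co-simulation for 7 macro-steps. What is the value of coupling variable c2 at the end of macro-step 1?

c2 at macro-step 1 = 2

macro 1: S0 reads c0=2 → after 2×micro: 0; S1 reads c2=1 → after 3×micro: 2; S2 reads c1=4 → after 1×micro: 2 ⇒ (c0=0, c1=2, c2=2)
macro 2: S0 reads c0=0 → after 2×micro: 0; S1 reads c2=2 → after 3×micro: 3; S2 reads c1=2 → after 1×micro: 0 ⇒ (c0=0, c1=3, c2=0)
macro 3: S0 reads c0=0 → after 2×micro: 0; S1 reads c2=0 → after 3×micro: -1; S2 reads c1=3 → after 1×micro: 3 ⇒ (c0=0, c1=-1, c2=3)
macro 4: S0 reads c0=0 → after 2×micro: 0; S1 reads c2=3 → after 3×micro: -1; S2 reads c1=-1 → after 1×micro: 3 ⇒ (c0=0, c1=-1, c2=3)
macro 5: S0 reads c0=0 → after 2×micro: 0; S1 reads c2=3 → after 3×micro: -1; S2 reads c1=-1 → after 1×micro: 3 ⇒ (c0=0, c1=-1, c2=3)
macro 6: S0 reads c0=0 → after 2×micro: 0; S1 reads c2=3 → after 3×micro: -1; S2 reads c1=-1 → after 1×micro: 3 ⇒ (c0=0, c1=-1, c2=3)
macro 7: S0 reads c0=0 → after 2×micro: 0; S1 reads c2=3 → after 3×micro: -1; S2 reads c1=-1 → after 1×micro: 3 ⇒ (c0=0, c1=-1, c2=3)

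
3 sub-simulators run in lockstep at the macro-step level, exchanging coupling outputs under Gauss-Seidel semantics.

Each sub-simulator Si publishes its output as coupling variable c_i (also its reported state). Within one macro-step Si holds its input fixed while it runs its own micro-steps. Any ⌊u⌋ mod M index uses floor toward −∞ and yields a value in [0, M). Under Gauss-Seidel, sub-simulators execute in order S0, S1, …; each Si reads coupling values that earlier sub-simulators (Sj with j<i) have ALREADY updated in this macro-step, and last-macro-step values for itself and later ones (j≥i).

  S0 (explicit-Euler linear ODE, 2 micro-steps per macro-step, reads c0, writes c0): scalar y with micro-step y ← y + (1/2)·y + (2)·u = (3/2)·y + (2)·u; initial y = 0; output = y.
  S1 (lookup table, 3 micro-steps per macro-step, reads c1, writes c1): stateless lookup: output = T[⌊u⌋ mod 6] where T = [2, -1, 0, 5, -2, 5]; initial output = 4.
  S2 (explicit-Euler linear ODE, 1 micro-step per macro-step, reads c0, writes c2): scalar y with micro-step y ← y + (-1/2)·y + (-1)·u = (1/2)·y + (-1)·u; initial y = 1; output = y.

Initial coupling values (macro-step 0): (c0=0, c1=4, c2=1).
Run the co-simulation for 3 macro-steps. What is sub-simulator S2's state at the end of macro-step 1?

S2 state at macro-step 1 = 1/2

macro 1: S0 reads c0=0 → after 2×micro: 0; S1 reads c1=4 → after 3×micro: -2; S2 reads c0=0 → after 1×micro: 1/2 ⇒ (c0=0, c1=-2, c2=1/2)
macro 2: S0 reads c0=0 → after 2×micro: 0; S1 reads c1=-2 → after 3×micro: -2; S2 reads c0=0 → after 1×micro: 1/4 ⇒ (c0=0, c1=-2, c2=1/4)
macro 3: S0 reads c0=0 → after 2×micro: 0; S1 reads c1=-2 → after 3×micro: -2; S2 reads c0=0 → after 1×micro: 1/8 ⇒ (c0=0, c1=-2, c2=1/8)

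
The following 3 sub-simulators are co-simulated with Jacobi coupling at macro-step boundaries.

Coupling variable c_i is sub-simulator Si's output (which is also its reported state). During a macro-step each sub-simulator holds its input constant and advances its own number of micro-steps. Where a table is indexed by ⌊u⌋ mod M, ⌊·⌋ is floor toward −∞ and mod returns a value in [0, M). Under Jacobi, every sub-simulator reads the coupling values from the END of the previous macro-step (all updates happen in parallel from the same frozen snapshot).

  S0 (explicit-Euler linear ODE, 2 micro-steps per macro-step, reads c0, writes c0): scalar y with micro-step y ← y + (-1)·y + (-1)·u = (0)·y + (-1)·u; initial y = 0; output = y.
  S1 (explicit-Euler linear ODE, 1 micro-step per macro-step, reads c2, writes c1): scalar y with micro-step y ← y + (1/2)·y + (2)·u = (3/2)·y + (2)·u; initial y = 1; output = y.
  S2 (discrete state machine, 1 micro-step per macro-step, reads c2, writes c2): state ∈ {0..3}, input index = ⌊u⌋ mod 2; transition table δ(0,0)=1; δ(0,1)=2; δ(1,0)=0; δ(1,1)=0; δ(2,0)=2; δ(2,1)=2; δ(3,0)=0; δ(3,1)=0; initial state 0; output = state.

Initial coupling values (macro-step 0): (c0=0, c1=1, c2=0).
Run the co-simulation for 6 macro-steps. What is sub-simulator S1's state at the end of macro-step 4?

macro 1: S0 reads c0=0 → after 2×micro: 0; S1 reads c2=0 → after 1×micro: 3/2; S2 reads c2=0 → after 1×micro: 1 ⇒ (c0=0, c1=3/2, c2=1)
macro 2: S0 reads c0=0 → after 2×micro: 0; S1 reads c2=1 → after 1×micro: 17/4; S2 reads c2=1 → after 1×micro: 0 ⇒ (c0=0, c1=17/4, c2=0)
macro 3: S0 reads c0=0 → after 2×micro: 0; S1 reads c2=0 → after 1×micro: 51/8; S2 reads c2=0 → after 1×micro: 1 ⇒ (c0=0, c1=51/8, c2=1)
macro 4: S0 reads c0=0 → after 2×micro: 0; S1 reads c2=1 → after 1×micro: 185/16; S2 reads c2=1 → after 1×micro: 0 ⇒ (c0=0, c1=185/16, c2=0)
macro 5: S0 reads c0=0 → after 2×micro: 0; S1 reads c2=0 → after 1×micro: 555/32; S2 reads c2=0 → after 1×micro: 1 ⇒ (c0=0, c1=555/32, c2=1)
macro 6: S0 reads c0=0 → after 2×micro: 0; S1 reads c2=1 → after 1×micro: 1793/64; S2 reads c2=1 → after 1×micro: 0 ⇒ (c0=0, c1=1793/64, c2=0)

S1 state at macro-step 4 = 185/16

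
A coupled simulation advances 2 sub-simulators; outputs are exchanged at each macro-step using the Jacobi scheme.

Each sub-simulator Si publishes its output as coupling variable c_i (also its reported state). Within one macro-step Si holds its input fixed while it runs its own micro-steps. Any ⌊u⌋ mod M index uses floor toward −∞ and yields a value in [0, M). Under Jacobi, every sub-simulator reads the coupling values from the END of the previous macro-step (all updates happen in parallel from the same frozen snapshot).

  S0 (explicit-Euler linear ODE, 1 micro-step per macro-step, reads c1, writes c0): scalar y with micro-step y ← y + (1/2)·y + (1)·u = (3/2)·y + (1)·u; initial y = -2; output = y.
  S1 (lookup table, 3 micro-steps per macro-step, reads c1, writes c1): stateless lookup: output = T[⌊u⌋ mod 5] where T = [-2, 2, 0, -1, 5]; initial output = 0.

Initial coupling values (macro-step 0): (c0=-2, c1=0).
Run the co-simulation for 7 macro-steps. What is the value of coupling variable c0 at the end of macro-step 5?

c0 at macro-step 5 = -299/16

macro 1: S0 reads c1=0 → after 1×micro: -3; S1 reads c1=0 → after 3×micro: -2 ⇒ (c0=-3, c1=-2)
macro 2: S0 reads c1=-2 → after 1×micro: -13/2; S1 reads c1=-2 → after 3×micro: -1 ⇒ (c0=-13/2, c1=-1)
macro 3: S0 reads c1=-1 → after 1×micro: -43/4; S1 reads c1=-1 → after 3×micro: 5 ⇒ (c0=-43/4, c1=5)
macro 4: S0 reads c1=5 → after 1×micro: -89/8; S1 reads c1=5 → after 3×micro: -2 ⇒ (c0=-89/8, c1=-2)
macro 5: S0 reads c1=-2 → after 1×micro: -299/16; S1 reads c1=-2 → after 3×micro: -1 ⇒ (c0=-299/16, c1=-1)
macro 6: S0 reads c1=-1 → after 1×micro: -929/32; S1 reads c1=-1 → after 3×micro: 5 ⇒ (c0=-929/32, c1=5)
macro 7: S0 reads c1=5 → after 1×micro: -2467/64; S1 reads c1=5 → after 3×micro: -2 ⇒ (c0=-2467/64, c1=-2)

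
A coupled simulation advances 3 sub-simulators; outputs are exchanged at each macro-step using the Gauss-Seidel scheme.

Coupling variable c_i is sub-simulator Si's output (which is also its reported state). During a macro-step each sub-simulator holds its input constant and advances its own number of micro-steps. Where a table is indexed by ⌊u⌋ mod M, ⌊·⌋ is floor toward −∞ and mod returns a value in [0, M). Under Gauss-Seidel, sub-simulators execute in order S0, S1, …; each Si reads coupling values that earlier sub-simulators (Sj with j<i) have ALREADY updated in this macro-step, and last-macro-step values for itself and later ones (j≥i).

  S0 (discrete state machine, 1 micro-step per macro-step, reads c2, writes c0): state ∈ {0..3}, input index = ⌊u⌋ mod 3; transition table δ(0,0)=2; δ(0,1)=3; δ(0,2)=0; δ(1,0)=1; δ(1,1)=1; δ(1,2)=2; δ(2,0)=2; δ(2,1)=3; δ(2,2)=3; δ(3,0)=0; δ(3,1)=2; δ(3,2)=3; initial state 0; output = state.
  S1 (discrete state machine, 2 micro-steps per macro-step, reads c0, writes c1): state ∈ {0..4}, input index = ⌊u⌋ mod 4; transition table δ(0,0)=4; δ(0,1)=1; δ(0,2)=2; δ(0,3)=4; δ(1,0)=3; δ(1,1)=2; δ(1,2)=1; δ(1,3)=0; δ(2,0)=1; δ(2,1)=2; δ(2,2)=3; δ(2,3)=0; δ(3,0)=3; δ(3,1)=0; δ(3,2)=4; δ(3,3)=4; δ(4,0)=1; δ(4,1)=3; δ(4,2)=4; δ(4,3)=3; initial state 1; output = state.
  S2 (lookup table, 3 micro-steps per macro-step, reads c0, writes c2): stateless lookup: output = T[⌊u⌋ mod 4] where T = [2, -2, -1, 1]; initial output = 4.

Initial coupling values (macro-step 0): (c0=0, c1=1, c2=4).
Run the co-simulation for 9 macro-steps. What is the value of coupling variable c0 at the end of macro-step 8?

c0 at macro-step 8 = 2

macro 1: S0 reads c2=4 → after 1×micro: 3; S1 reads c0=3 → after 2×micro: 4; S2 reads c0=3 → after 3×micro: 1 ⇒ (c0=3, c1=4, c2=1)
macro 2: S0 reads c2=1 → after 1×micro: 2; S1 reads c0=2 → after 2×micro: 4; S2 reads c0=2 → after 3×micro: -1 ⇒ (c0=2, c1=4, c2=-1)
macro 3: S0 reads c2=-1 → after 1×micro: 3; S1 reads c0=3 → after 2×micro: 4; S2 reads c0=3 → after 3×micro: 1 ⇒ (c0=3, c1=4, c2=1)
macro 4: S0 reads c2=1 → after 1×micro: 2; S1 reads c0=2 → after 2×micro: 4; S2 reads c0=2 → after 3×micro: -1 ⇒ (c0=2, c1=4, c2=-1)
macro 5: S0 reads c2=-1 → after 1×micro: 3; S1 reads c0=3 → after 2×micro: 4; S2 reads c0=3 → after 3×micro: 1 ⇒ (c0=3, c1=4, c2=1)
macro 6: S0 reads c2=1 → after 1×micro: 2; S1 reads c0=2 → after 2×micro: 4; S2 reads c0=2 → after 3×micro: -1 ⇒ (c0=2, c1=4, c2=-1)
macro 7: S0 reads c2=-1 → after 1×micro: 3; S1 reads c0=3 → after 2×micro: 4; S2 reads c0=3 → after 3×micro: 1 ⇒ (c0=3, c1=4, c2=1)
macro 8: S0 reads c2=1 → after 1×micro: 2; S1 reads c0=2 → after 2×micro: 4; S2 reads c0=2 → after 3×micro: -1 ⇒ (c0=2, c1=4, c2=-1)
macro 9: S0 reads c2=-1 → after 1×micro: 3; S1 reads c0=3 → after 2×micro: 4; S2 reads c0=3 → after 3×micro: 1 ⇒ (c0=3, c1=4, c2=1)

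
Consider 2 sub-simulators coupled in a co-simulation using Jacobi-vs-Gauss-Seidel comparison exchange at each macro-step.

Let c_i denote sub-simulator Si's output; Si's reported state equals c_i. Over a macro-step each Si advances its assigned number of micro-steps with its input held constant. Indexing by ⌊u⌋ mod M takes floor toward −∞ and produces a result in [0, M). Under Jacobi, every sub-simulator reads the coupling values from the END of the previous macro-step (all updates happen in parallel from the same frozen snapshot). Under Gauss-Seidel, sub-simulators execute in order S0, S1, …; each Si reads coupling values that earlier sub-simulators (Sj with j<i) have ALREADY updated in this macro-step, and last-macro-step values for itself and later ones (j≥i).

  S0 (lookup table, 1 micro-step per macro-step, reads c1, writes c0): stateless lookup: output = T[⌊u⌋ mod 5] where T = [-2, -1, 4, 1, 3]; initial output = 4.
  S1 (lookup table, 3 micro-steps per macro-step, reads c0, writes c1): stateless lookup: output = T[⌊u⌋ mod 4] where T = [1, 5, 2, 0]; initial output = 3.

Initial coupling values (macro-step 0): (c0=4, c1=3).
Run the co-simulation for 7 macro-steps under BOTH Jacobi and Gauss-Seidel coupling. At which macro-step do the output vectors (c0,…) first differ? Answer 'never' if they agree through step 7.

[Jacobi] macro 1: S0 reads c1=3 → after 1×micro: 1; S1 reads c0=4 → after 3×micro: 1 ⇒ (c0=1, c1=1)
[Jacobi] macro 2: S0 reads c1=1 → after 1×micro: -1; S1 reads c0=1 → after 3×micro: 5 ⇒ (c0=-1, c1=5)
[Jacobi] macro 3: S0 reads c1=5 → after 1×micro: -2; S1 reads c0=-1 → after 3×micro: 0 ⇒ (c0=-2, c1=0)
[Jacobi] macro 4: S0 reads c1=0 → after 1×micro: -2; S1 reads c0=-2 → after 3×micro: 2 ⇒ (c0=-2, c1=2)
[Jacobi] macro 5: S0 reads c1=2 → after 1×micro: 4; S1 reads c0=-2 → after 3×micro: 2 ⇒ (c0=4, c1=2)
[Jacobi] macro 6: S0 reads c1=2 → after 1×micro: 4; S1 reads c0=4 → after 3×micro: 1 ⇒ (c0=4, c1=1)
[Jacobi] macro 7: S0 reads c1=1 → after 1×micro: -1; S1 reads c0=4 → after 3×micro: 1 ⇒ (c0=-1, c1=1)
[Gauss-Seidel] macro 1: S0 reads c1=3 → after 1×micro: 1; S1 reads c0=1 → after 3×micro: 5 ⇒ (c0=1, c1=5)
[Gauss-Seidel] macro 2: S0 reads c1=5 → after 1×micro: -2; S1 reads c0=-2 → after 3×micro: 2 ⇒ (c0=-2, c1=2)
[Gauss-Seidel] macro 3: S0 reads c1=2 → after 1×micro: 4; S1 reads c0=4 → after 3×micro: 1 ⇒ (c0=4, c1=1)
[Gauss-Seidel] macro 4: S0 reads c1=1 → after 1×micro: -1; S1 reads c0=-1 → after 3×micro: 0 ⇒ (c0=-1, c1=0)
[Gauss-Seidel] macro 5: S0 reads c1=0 → after 1×micro: -2; S1 reads c0=-2 → after 3×micro: 2 ⇒ (c0=-2, c1=2)
[Gauss-Seidel] macro 6: S0 reads c1=2 → after 1×micro: 4; S1 reads c0=4 → after 3×micro: 1 ⇒ (c0=4, c1=1)
[Gauss-Seidel] macro 7: S0 reads c1=1 → after 1×micro: -1; S1 reads c0=-1 → after 3×micro: 0 ⇒ (c0=-1, c1=0)

first divergence at macro-step: 1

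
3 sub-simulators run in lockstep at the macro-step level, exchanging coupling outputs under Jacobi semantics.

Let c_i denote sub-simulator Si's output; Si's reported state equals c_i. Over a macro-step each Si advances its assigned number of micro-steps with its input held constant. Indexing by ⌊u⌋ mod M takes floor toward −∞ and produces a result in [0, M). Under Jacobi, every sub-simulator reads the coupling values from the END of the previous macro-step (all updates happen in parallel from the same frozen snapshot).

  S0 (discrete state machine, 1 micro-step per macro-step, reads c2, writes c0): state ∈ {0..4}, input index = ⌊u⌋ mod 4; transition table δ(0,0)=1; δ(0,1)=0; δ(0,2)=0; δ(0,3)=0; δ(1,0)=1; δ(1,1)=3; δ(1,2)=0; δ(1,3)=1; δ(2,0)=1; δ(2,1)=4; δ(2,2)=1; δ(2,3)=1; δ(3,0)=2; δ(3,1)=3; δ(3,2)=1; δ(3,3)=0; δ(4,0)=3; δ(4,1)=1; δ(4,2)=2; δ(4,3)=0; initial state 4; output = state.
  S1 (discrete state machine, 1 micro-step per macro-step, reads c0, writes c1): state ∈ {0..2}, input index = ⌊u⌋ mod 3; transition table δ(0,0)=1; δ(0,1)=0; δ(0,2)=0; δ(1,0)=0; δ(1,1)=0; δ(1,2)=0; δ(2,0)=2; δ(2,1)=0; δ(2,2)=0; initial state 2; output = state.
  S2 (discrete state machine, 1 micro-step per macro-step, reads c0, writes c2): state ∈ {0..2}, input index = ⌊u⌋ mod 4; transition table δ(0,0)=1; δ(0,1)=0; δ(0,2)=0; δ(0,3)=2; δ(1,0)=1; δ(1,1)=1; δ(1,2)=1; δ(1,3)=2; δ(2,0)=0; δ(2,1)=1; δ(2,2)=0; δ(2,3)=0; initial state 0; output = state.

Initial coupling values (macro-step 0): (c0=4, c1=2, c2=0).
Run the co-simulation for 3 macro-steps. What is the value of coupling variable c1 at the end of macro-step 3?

macro 1: S0 reads c2=0 → after 1×micro: 3; S1 reads c0=4 → after 1×micro: 0; S2 reads c0=4 → after 1×micro: 1 ⇒ (c0=3, c1=0, c2=1)
macro 2: S0 reads c2=1 → after 1×micro: 3; S1 reads c0=3 → after 1×micro: 1; S2 reads c0=3 → after 1×micro: 2 ⇒ (c0=3, c1=1, c2=2)
macro 3: S0 reads c2=2 → after 1×micro: 1; S1 reads c0=3 → after 1×micro: 0; S2 reads c0=3 → after 1×micro: 0 ⇒ (c0=1, c1=0, c2=0)

c1 at macro-step 3 = 0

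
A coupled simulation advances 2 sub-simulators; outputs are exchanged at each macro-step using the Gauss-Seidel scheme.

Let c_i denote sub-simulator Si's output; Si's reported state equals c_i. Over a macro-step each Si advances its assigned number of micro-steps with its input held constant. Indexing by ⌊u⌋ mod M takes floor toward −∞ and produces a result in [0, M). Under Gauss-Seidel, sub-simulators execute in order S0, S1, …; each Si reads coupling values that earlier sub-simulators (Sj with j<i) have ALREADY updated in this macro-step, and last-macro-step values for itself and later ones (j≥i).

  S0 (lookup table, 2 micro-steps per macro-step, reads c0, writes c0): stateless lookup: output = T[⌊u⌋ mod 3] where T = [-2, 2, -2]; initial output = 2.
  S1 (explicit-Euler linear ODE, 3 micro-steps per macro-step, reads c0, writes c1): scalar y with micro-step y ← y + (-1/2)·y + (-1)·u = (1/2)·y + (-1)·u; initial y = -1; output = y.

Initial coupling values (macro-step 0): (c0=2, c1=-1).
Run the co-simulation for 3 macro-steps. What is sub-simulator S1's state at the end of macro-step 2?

S1 state at macro-step 2 = -197/64

macro 1: S0 reads c0=2 → after 2×micro: -2; S1 reads c0=-2 → after 3×micro: 27/8 ⇒ (c0=-2, c1=27/8)
macro 2: S0 reads c0=-2 → after 2×micro: 2; S1 reads c0=2 → after 3×micro: -197/64 ⇒ (c0=2, c1=-197/64)
macro 3: S0 reads c0=2 → after 2×micro: -2; S1 reads c0=-2 → after 3×micro: 1595/512 ⇒ (c0=-2, c1=1595/512)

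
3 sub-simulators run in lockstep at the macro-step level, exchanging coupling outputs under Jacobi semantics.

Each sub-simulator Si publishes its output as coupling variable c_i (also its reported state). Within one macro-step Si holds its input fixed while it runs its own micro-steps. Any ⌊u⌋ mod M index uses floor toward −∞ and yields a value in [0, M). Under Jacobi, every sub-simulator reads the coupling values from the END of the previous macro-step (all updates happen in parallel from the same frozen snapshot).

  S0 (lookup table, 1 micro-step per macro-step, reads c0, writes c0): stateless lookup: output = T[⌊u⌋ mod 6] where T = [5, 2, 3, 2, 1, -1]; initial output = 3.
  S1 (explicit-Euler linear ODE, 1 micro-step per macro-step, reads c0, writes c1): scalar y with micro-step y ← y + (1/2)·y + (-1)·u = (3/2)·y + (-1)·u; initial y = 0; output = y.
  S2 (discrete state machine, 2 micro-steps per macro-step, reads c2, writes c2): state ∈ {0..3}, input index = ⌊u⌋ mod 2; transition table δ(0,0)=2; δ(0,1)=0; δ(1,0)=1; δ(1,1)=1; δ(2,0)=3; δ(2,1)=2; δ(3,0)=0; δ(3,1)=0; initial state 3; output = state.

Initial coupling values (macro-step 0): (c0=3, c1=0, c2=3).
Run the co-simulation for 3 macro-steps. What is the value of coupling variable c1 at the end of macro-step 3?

macro 1: S0 reads c0=3 → after 1×micro: 2; S1 reads c0=3 → after 1×micro: -3; S2 reads c2=3 → after 2×micro: 0 ⇒ (c0=2, c1=-3, c2=0)
macro 2: S0 reads c0=2 → after 1×micro: 3; S1 reads c0=2 → after 1×micro: -13/2; S2 reads c2=0 → after 2×micro: 3 ⇒ (c0=3, c1=-13/2, c2=3)
macro 3: S0 reads c0=3 → after 1×micro: 2; S1 reads c0=3 → after 1×micro: -51/4; S2 reads c2=3 → after 2×micro: 0 ⇒ (c0=2, c1=-51/4, c2=0)

c1 at macro-step 3 = -51/4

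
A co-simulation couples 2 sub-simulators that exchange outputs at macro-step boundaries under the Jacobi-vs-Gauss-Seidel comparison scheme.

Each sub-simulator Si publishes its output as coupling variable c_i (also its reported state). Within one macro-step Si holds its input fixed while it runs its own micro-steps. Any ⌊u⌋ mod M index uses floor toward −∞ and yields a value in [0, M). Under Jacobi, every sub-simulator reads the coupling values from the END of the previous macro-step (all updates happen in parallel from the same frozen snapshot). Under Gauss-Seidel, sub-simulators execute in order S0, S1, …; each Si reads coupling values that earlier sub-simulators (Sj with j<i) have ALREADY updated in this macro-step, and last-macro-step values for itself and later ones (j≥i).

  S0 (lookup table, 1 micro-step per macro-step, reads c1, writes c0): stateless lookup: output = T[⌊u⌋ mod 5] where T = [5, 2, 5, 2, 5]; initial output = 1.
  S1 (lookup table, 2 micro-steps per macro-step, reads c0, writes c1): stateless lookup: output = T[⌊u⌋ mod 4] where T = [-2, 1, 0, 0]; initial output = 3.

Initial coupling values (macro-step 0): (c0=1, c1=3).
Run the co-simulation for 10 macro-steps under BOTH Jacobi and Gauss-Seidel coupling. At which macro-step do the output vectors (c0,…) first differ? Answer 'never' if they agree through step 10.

[Jacobi] macro 1: S0 reads c1=3 → after 1×micro: 2; S1 reads c0=1 → after 2×micro: 1 ⇒ (c0=2, c1=1)
[Jacobi] macro 2: S0 reads c1=1 → after 1×micro: 2; S1 reads c0=2 → after 2×micro: 0 ⇒ (c0=2, c1=0)
[Jacobi] macro 3: S0 reads c1=0 → after 1×micro: 5; S1 reads c0=2 → after 2×micro: 0 ⇒ (c0=5, c1=0)
[Jacobi] macro 4: S0 reads c1=0 → after 1×micro: 5; S1 reads c0=5 → after 2×micro: 1 ⇒ (c0=5, c1=1)
[Jacobi] macro 5: S0 reads c1=1 → after 1×micro: 2; S1 reads c0=5 → after 2×micro: 1 ⇒ (c0=2, c1=1)
[Jacobi] macro 6: S0 reads c1=1 → after 1×micro: 2; S1 reads c0=2 → after 2×micro: 0 ⇒ (c0=2, c1=0)
[Jacobi] macro 7: S0 reads c1=0 → after 1×micro: 5; S1 reads c0=2 → after 2×micro: 0 ⇒ (c0=5, c1=0)
[Jacobi] macro 8: S0 reads c1=0 → after 1×micro: 5; S1 reads c0=5 → after 2×micro: 1 ⇒ (c0=5, c1=1)
[Jacobi] macro 9: S0 reads c1=1 → after 1×micro: 2; S1 reads c0=5 → after 2×micro: 1 ⇒ (c0=2, c1=1)
[Jacobi] macro 10: S0 reads c1=1 → after 1×micro: 2; S1 reads c0=2 → after 2×micro: 0 ⇒ (c0=2, c1=0)
[Gauss-Seidel] macro 1: S0 reads c1=3 → after 1×micro: 2; S1 reads c0=2 → after 2×micro: 0 ⇒ (c0=2, c1=0)
[Gauss-Seidel] macro 2: S0 reads c1=0 → after 1×micro: 5; S1 reads c0=5 → after 2×micro: 1 ⇒ (c0=5, c1=1)
[Gauss-Seidel] macro 3: S0 reads c1=1 → after 1×micro: 2; S1 reads c0=2 → after 2×micro: 0 ⇒ (c0=2, c1=0)
[Gauss-Seidel] macro 4: S0 reads c1=0 → after 1×micro: 5; S1 reads c0=5 → after 2×micro: 1 ⇒ (c0=5, c1=1)
[Gauss-Seidel] macro 5: S0 reads c1=1 → after 1×micro: 2; S1 reads c0=2 → after 2×micro: 0 ⇒ (c0=2, c1=0)
[Gauss-Seidel] macro 6: S0 reads c1=0 → after 1×micro: 5; S1 reads c0=5 → after 2×micro: 1 ⇒ (c0=5, c1=1)
[Gauss-Seidel] macro 7: S0 reads c1=1 → after 1×micro: 2; S1 reads c0=2 → after 2×micro: 0 ⇒ (c0=2, c1=0)
[Gauss-Seidel] macro 8: S0 reads c1=0 → after 1×micro: 5; S1 reads c0=5 → after 2×micro: 1 ⇒ (c0=5, c1=1)
[Gauss-Seidel] macro 9: S0 reads c1=1 → after 1×micro: 2; S1 reads c0=2 → after 2×micro: 0 ⇒ (c0=2, c1=0)
[Gauss-Seidel] macro 10: S0 reads c1=0 → after 1×micro: 5; S1 reads c0=5 → after 2×micro: 1 ⇒ (c0=5, c1=1)

first divergence at macro-step: 1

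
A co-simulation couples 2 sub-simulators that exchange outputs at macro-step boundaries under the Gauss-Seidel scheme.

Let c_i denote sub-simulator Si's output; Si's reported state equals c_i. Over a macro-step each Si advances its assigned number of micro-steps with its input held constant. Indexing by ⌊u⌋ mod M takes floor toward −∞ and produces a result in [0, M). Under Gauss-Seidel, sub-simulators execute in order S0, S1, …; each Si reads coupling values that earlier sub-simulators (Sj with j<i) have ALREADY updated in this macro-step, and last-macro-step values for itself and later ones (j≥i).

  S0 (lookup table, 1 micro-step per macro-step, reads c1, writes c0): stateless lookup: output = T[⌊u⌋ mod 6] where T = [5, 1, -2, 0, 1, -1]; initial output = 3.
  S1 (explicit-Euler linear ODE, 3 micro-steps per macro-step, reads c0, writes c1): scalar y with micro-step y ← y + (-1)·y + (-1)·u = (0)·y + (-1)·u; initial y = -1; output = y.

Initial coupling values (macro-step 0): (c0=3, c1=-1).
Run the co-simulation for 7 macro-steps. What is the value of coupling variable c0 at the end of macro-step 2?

macro 1: S0 reads c1=-1 → after 1×micro: -1; S1 reads c0=-1 → after 3×micro: 1 ⇒ (c0=-1, c1=1)
macro 2: S0 reads c1=1 → after 1×micro: 1; S1 reads c0=1 → after 3×micro: -1 ⇒ (c0=1, c1=-1)
macro 3: S0 reads c1=-1 → after 1×micro: -1; S1 reads c0=-1 → after 3×micro: 1 ⇒ (c0=-1, c1=1)
macro 4: S0 reads c1=1 → after 1×micro: 1; S1 reads c0=1 → after 3×micro: -1 ⇒ (c0=1, c1=-1)
macro 5: S0 reads c1=-1 → after 1×micro: -1; S1 reads c0=-1 → after 3×micro: 1 ⇒ (c0=-1, c1=1)
macro 6: S0 reads c1=1 → after 1×micro: 1; S1 reads c0=1 → after 3×micro: -1 ⇒ (c0=1, c1=-1)
macro 7: S0 reads c1=-1 → after 1×micro: -1; S1 reads c0=-1 → after 3×micro: 1 ⇒ (c0=-1, c1=1)

c0 at macro-step 2 = 1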